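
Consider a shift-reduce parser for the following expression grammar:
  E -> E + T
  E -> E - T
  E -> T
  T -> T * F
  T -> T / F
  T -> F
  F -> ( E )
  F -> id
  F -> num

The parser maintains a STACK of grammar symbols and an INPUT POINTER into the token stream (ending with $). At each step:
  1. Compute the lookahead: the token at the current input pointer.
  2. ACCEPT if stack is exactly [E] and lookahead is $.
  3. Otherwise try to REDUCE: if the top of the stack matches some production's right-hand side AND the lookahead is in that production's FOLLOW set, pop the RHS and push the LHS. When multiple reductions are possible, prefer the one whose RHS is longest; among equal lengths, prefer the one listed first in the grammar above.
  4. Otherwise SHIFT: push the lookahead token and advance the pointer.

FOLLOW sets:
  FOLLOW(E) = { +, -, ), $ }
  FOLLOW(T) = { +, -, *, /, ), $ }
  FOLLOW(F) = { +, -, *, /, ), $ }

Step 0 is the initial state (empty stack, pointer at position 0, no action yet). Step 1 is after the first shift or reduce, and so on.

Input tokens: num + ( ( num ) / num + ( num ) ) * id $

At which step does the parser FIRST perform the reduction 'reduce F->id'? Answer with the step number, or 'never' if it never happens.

Step 1: shift num. Stack=[num] ptr=1 lookahead=+ remaining=[+ ( ( num ) / num + ( num ) ) * id $]
Step 2: reduce F->num. Stack=[F] ptr=1 lookahead=+ remaining=[+ ( ( num ) / num + ( num ) ) * id $]
Step 3: reduce T->F. Stack=[T] ptr=1 lookahead=+ remaining=[+ ( ( num ) / num + ( num ) ) * id $]
Step 4: reduce E->T. Stack=[E] ptr=1 lookahead=+ remaining=[+ ( ( num ) / num + ( num ) ) * id $]
Step 5: shift +. Stack=[E +] ptr=2 lookahead=( remaining=[( ( num ) / num + ( num ) ) * id $]
Step 6: shift (. Stack=[E + (] ptr=3 lookahead=( remaining=[( num ) / num + ( num ) ) * id $]
Step 7: shift (. Stack=[E + ( (] ptr=4 lookahead=num remaining=[num ) / num + ( num ) ) * id $]
Step 8: shift num. Stack=[E + ( ( num] ptr=5 lookahead=) remaining=[) / num + ( num ) ) * id $]
Step 9: reduce F->num. Stack=[E + ( ( F] ptr=5 lookahead=) remaining=[) / num + ( num ) ) * id $]
Step 10: reduce T->F. Stack=[E + ( ( T] ptr=5 lookahead=) remaining=[) / num + ( num ) ) * id $]
Step 11: reduce E->T. Stack=[E + ( ( E] ptr=5 lookahead=) remaining=[) / num + ( num ) ) * id $]
Step 12: shift ). Stack=[E + ( ( E )] ptr=6 lookahead=/ remaining=[/ num + ( num ) ) * id $]
Step 13: reduce F->( E ). Stack=[E + ( F] ptr=6 lookahead=/ remaining=[/ num + ( num ) ) * id $]
Step 14: reduce T->F. Stack=[E + ( T] ptr=6 lookahead=/ remaining=[/ num + ( num ) ) * id $]
Step 15: shift /. Stack=[E + ( T /] ptr=7 lookahead=num remaining=[num + ( num ) ) * id $]
Step 16: shift num. Stack=[E + ( T / num] ptr=8 lookahead=+ remaining=[+ ( num ) ) * id $]
Step 17: reduce F->num. Stack=[E + ( T / F] ptr=8 lookahead=+ remaining=[+ ( num ) ) * id $]
Step 18: reduce T->T / F. Stack=[E + ( T] ptr=8 lookahead=+ remaining=[+ ( num ) ) * id $]
Step 19: reduce E->T. Stack=[E + ( E] ptr=8 lookahead=+ remaining=[+ ( num ) ) * id $]
Step 20: shift +. Stack=[E + ( E +] ptr=9 lookahead=( remaining=[( num ) ) * id $]
Step 21: shift (. Stack=[E + ( E + (] ptr=10 lookahead=num remaining=[num ) ) * id $]
Step 22: shift num. Stack=[E + ( E + ( num] ptr=11 lookahead=) remaining=[) ) * id $]
Step 23: reduce F->num. Stack=[E + ( E + ( F] ptr=11 lookahead=) remaining=[) ) * id $]
Step 24: reduce T->F. Stack=[E + ( E + ( T] ptr=11 lookahead=) remaining=[) ) * id $]
Step 25: reduce E->T. Stack=[E + ( E + ( E] ptr=11 lookahead=) remaining=[) ) * id $]
Step 26: shift ). Stack=[E + ( E + ( E )] ptr=12 lookahead=) remaining=[) * id $]
Step 27: reduce F->( E ). Stack=[E + ( E + F] ptr=12 lookahead=) remaining=[) * id $]
Step 28: reduce T->F. Stack=[E + ( E + T] ptr=12 lookahead=) remaining=[) * id $]
Step 29: reduce E->E + T. Stack=[E + ( E] ptr=12 lookahead=) remaining=[) * id $]
Step 30: shift ). Stack=[E + ( E )] ptr=13 lookahead=* remaining=[* id $]
Step 31: reduce F->( E ). Stack=[E + F] ptr=13 lookahead=* remaining=[* id $]
Step 32: reduce T->F. Stack=[E + T] ptr=13 lookahead=* remaining=[* id $]
Step 33: shift *. Stack=[E + T *] ptr=14 lookahead=id remaining=[id $]
Step 34: shift id. Stack=[E + T * id] ptr=15 lookahead=$ remaining=[$]
Step 35: reduce F->id. Stack=[E + T * F] ptr=15 lookahead=$ remaining=[$]

Answer: 35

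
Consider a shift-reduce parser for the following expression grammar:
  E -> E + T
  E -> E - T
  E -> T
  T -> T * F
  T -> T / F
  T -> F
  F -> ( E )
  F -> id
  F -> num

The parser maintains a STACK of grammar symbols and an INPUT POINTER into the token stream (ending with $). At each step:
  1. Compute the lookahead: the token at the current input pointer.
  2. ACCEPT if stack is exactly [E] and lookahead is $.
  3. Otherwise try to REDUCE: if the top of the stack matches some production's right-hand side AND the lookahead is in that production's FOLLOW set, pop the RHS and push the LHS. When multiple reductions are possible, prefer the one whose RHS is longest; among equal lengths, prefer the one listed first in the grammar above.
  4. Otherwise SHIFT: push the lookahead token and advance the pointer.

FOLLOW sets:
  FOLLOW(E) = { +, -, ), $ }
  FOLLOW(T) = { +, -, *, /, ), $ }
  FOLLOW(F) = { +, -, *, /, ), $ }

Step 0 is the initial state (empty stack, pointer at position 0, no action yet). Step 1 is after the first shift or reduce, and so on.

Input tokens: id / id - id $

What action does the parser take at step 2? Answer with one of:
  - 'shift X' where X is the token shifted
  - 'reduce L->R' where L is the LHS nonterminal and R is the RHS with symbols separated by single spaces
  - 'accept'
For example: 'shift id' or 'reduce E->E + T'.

Answer: reduce F->id

Derivation:
Step 1: shift id. Stack=[id] ptr=1 lookahead=/ remaining=[/ id - id $]
Step 2: reduce F->id. Stack=[F] ptr=1 lookahead=/ remaining=[/ id - id $]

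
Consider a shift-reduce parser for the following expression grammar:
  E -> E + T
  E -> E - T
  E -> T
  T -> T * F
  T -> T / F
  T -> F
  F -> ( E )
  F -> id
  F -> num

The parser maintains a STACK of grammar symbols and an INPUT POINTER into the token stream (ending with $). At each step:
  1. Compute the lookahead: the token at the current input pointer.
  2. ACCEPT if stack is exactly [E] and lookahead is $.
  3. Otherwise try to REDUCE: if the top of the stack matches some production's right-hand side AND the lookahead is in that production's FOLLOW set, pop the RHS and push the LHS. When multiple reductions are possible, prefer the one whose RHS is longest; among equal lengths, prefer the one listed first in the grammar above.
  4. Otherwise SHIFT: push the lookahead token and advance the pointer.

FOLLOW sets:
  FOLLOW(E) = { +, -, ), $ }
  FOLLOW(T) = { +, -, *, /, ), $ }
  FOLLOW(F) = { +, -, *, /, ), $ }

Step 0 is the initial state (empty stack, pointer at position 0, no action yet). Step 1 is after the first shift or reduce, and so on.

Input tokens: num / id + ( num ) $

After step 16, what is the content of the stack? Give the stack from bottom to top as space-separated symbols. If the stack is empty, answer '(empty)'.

Answer: E + F

Derivation:
Step 1: shift num. Stack=[num] ptr=1 lookahead=/ remaining=[/ id + ( num ) $]
Step 2: reduce F->num. Stack=[F] ptr=1 lookahead=/ remaining=[/ id + ( num ) $]
Step 3: reduce T->F. Stack=[T] ptr=1 lookahead=/ remaining=[/ id + ( num ) $]
Step 4: shift /. Stack=[T /] ptr=2 lookahead=id remaining=[id + ( num ) $]
Step 5: shift id. Stack=[T / id] ptr=3 lookahead=+ remaining=[+ ( num ) $]
Step 6: reduce F->id. Stack=[T / F] ptr=3 lookahead=+ remaining=[+ ( num ) $]
Step 7: reduce T->T / F. Stack=[T] ptr=3 lookahead=+ remaining=[+ ( num ) $]
Step 8: reduce E->T. Stack=[E] ptr=3 lookahead=+ remaining=[+ ( num ) $]
Step 9: shift +. Stack=[E +] ptr=4 lookahead=( remaining=[( num ) $]
Step 10: shift (. Stack=[E + (] ptr=5 lookahead=num remaining=[num ) $]
Step 11: shift num. Stack=[E + ( num] ptr=6 lookahead=) remaining=[) $]
Step 12: reduce F->num. Stack=[E + ( F] ptr=6 lookahead=) remaining=[) $]
Step 13: reduce T->F. Stack=[E + ( T] ptr=6 lookahead=) remaining=[) $]
Step 14: reduce E->T. Stack=[E + ( E] ptr=6 lookahead=) remaining=[) $]
Step 15: shift ). Stack=[E + ( E )] ptr=7 lookahead=$ remaining=[$]
Step 16: reduce F->( E ). Stack=[E + F] ptr=7 lookahead=$ remaining=[$]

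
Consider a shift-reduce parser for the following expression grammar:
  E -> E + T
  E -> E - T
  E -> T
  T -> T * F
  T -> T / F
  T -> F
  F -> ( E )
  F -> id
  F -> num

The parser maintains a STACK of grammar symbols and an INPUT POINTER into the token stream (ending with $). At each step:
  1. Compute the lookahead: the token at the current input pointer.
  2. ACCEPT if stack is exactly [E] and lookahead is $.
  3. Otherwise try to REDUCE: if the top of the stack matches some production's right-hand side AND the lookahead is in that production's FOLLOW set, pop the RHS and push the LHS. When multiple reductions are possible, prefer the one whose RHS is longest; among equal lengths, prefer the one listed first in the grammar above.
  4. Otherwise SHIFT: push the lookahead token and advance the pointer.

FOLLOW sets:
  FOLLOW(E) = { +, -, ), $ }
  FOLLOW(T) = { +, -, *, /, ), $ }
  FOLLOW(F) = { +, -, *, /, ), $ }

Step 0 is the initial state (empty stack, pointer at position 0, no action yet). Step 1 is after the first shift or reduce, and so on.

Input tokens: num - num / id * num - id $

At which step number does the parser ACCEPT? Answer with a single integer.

Step 1: shift num. Stack=[num] ptr=1 lookahead=- remaining=[- num / id * num - id $]
Step 2: reduce F->num. Stack=[F] ptr=1 lookahead=- remaining=[- num / id * num - id $]
Step 3: reduce T->F. Stack=[T] ptr=1 lookahead=- remaining=[- num / id * num - id $]
Step 4: reduce E->T. Stack=[E] ptr=1 lookahead=- remaining=[- num / id * num - id $]
Step 5: shift -. Stack=[E -] ptr=2 lookahead=num remaining=[num / id * num - id $]
Step 6: shift num. Stack=[E - num] ptr=3 lookahead=/ remaining=[/ id * num - id $]
Step 7: reduce F->num. Stack=[E - F] ptr=3 lookahead=/ remaining=[/ id * num - id $]
Step 8: reduce T->F. Stack=[E - T] ptr=3 lookahead=/ remaining=[/ id * num - id $]
Step 9: shift /. Stack=[E - T /] ptr=4 lookahead=id remaining=[id * num - id $]
Step 10: shift id. Stack=[E - T / id] ptr=5 lookahead=* remaining=[* num - id $]
Step 11: reduce F->id. Stack=[E - T / F] ptr=5 lookahead=* remaining=[* num - id $]
Step 12: reduce T->T / F. Stack=[E - T] ptr=5 lookahead=* remaining=[* num - id $]
Step 13: shift *. Stack=[E - T *] ptr=6 lookahead=num remaining=[num - id $]
Step 14: shift num. Stack=[E - T * num] ptr=7 lookahead=- remaining=[- id $]
Step 15: reduce F->num. Stack=[E - T * F] ptr=7 lookahead=- remaining=[- id $]
Step 16: reduce T->T * F. Stack=[E - T] ptr=7 lookahead=- remaining=[- id $]
Step 17: reduce E->E - T. Stack=[E] ptr=7 lookahead=- remaining=[- id $]
Step 18: shift -. Stack=[E -] ptr=8 lookahead=id remaining=[id $]
Step 19: shift id. Stack=[E - id] ptr=9 lookahead=$ remaining=[$]
Step 20: reduce F->id. Stack=[E - F] ptr=9 lookahead=$ remaining=[$]
Step 21: reduce T->F. Stack=[E - T] ptr=9 lookahead=$ remaining=[$]
Step 22: reduce E->E - T. Stack=[E] ptr=9 lookahead=$ remaining=[$]
Step 23: accept. Stack=[E] ptr=9 lookahead=$ remaining=[$]

Answer: 23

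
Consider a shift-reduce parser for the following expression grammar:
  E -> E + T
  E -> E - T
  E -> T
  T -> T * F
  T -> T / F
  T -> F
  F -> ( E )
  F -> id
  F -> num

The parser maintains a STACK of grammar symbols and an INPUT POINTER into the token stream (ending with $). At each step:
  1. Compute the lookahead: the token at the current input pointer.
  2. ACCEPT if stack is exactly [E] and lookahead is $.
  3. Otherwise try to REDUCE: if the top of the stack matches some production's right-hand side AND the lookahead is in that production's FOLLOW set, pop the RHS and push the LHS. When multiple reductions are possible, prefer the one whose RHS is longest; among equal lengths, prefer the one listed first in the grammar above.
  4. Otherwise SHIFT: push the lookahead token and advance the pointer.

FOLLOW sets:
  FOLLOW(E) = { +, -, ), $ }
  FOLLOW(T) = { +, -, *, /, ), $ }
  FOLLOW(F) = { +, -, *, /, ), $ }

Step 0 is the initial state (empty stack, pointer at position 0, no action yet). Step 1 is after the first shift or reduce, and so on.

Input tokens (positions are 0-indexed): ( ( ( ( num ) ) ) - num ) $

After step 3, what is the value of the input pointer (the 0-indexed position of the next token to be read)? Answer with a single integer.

Step 1: shift (. Stack=[(] ptr=1 lookahead=( remaining=[( ( ( num ) ) ) - num ) $]
Step 2: shift (. Stack=[( (] ptr=2 lookahead=( remaining=[( ( num ) ) ) - num ) $]
Step 3: shift (. Stack=[( ( (] ptr=3 lookahead=( remaining=[( num ) ) ) - num ) $]

Answer: 3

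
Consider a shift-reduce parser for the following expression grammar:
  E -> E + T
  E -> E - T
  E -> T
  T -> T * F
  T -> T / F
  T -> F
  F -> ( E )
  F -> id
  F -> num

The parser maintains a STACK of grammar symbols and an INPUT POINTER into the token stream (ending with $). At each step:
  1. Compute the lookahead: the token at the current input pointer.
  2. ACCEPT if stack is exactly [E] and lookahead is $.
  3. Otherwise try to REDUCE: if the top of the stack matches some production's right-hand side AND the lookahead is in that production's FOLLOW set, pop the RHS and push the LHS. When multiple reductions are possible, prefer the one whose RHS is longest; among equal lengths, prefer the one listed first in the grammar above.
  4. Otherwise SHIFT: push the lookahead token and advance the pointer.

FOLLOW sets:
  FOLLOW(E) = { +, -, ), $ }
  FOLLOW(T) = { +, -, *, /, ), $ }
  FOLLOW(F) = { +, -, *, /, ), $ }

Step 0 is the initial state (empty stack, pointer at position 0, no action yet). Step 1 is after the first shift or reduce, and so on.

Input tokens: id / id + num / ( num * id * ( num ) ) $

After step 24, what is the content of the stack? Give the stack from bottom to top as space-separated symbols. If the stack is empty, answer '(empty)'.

Answer: E + T / ( T * ( num

Derivation:
Step 1: shift id. Stack=[id] ptr=1 lookahead=/ remaining=[/ id + num / ( num * id * ( num ) ) $]
Step 2: reduce F->id. Stack=[F] ptr=1 lookahead=/ remaining=[/ id + num / ( num * id * ( num ) ) $]
Step 3: reduce T->F. Stack=[T] ptr=1 lookahead=/ remaining=[/ id + num / ( num * id * ( num ) ) $]
Step 4: shift /. Stack=[T /] ptr=2 lookahead=id remaining=[id + num / ( num * id * ( num ) ) $]
Step 5: shift id. Stack=[T / id] ptr=3 lookahead=+ remaining=[+ num / ( num * id * ( num ) ) $]
Step 6: reduce F->id. Stack=[T / F] ptr=3 lookahead=+ remaining=[+ num / ( num * id * ( num ) ) $]
Step 7: reduce T->T / F. Stack=[T] ptr=3 lookahead=+ remaining=[+ num / ( num * id * ( num ) ) $]
Step 8: reduce E->T. Stack=[E] ptr=3 lookahead=+ remaining=[+ num / ( num * id * ( num ) ) $]
Step 9: shift +. Stack=[E +] ptr=4 lookahead=num remaining=[num / ( num * id * ( num ) ) $]
Step 10: shift num. Stack=[E + num] ptr=5 lookahead=/ remaining=[/ ( num * id * ( num ) ) $]
Step 11: reduce F->num. Stack=[E + F] ptr=5 lookahead=/ remaining=[/ ( num * id * ( num ) ) $]
Step 12: reduce T->F. Stack=[E + T] ptr=5 lookahead=/ remaining=[/ ( num * id * ( num ) ) $]
Step 13: shift /. Stack=[E + T /] ptr=6 lookahead=( remaining=[( num * id * ( num ) ) $]
Step 14: shift (. Stack=[E + T / (] ptr=7 lookahead=num remaining=[num * id * ( num ) ) $]
Step 15: shift num. Stack=[E + T / ( num] ptr=8 lookahead=* remaining=[* id * ( num ) ) $]
Step 16: reduce F->num. Stack=[E + T / ( F] ptr=8 lookahead=* remaining=[* id * ( num ) ) $]
Step 17: reduce T->F. Stack=[E + T / ( T] ptr=8 lookahead=* remaining=[* id * ( num ) ) $]
Step 18: shift *. Stack=[E + T / ( T *] ptr=9 lookahead=id remaining=[id * ( num ) ) $]
Step 19: shift id. Stack=[E + T / ( T * id] ptr=10 lookahead=* remaining=[* ( num ) ) $]
Step 20: reduce F->id. Stack=[E + T / ( T * F] ptr=10 lookahead=* remaining=[* ( num ) ) $]
Step 21: reduce T->T * F. Stack=[E + T / ( T] ptr=10 lookahead=* remaining=[* ( num ) ) $]
Step 22: shift *. Stack=[E + T / ( T *] ptr=11 lookahead=( remaining=[( num ) ) $]
Step 23: shift (. Stack=[E + T / ( T * (] ptr=12 lookahead=num remaining=[num ) ) $]
Step 24: shift num. Stack=[E + T / ( T * ( num] ptr=13 lookahead=) remaining=[) ) $]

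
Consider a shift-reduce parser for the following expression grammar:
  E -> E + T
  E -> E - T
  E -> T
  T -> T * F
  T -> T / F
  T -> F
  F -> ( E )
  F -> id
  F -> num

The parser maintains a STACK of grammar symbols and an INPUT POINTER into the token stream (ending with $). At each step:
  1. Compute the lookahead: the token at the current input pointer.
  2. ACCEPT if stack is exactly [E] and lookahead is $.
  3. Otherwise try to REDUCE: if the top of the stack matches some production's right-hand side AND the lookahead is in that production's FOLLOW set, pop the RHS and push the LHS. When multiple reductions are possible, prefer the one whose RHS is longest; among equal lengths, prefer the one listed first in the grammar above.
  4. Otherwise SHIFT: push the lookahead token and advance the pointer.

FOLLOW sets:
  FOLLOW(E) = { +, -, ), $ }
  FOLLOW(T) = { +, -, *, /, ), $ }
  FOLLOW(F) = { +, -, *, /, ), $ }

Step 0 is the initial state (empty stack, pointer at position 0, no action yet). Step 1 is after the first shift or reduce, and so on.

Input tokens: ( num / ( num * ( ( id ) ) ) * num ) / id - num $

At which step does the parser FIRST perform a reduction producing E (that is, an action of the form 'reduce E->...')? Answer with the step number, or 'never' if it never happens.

Answer: 16

Derivation:
Step 1: shift (. Stack=[(] ptr=1 lookahead=num remaining=[num / ( num * ( ( id ) ) ) * num ) / id - num $]
Step 2: shift num. Stack=[( num] ptr=2 lookahead=/ remaining=[/ ( num * ( ( id ) ) ) * num ) / id - num $]
Step 3: reduce F->num. Stack=[( F] ptr=2 lookahead=/ remaining=[/ ( num * ( ( id ) ) ) * num ) / id - num $]
Step 4: reduce T->F. Stack=[( T] ptr=2 lookahead=/ remaining=[/ ( num * ( ( id ) ) ) * num ) / id - num $]
Step 5: shift /. Stack=[( T /] ptr=3 lookahead=( remaining=[( num * ( ( id ) ) ) * num ) / id - num $]
Step 6: shift (. Stack=[( T / (] ptr=4 lookahead=num remaining=[num * ( ( id ) ) ) * num ) / id - num $]
Step 7: shift num. Stack=[( T / ( num] ptr=5 lookahead=* remaining=[* ( ( id ) ) ) * num ) / id - num $]
Step 8: reduce F->num. Stack=[( T / ( F] ptr=5 lookahead=* remaining=[* ( ( id ) ) ) * num ) / id - num $]
Step 9: reduce T->F. Stack=[( T / ( T] ptr=5 lookahead=* remaining=[* ( ( id ) ) ) * num ) / id - num $]
Step 10: shift *. Stack=[( T / ( T *] ptr=6 lookahead=( remaining=[( ( id ) ) ) * num ) / id - num $]
Step 11: shift (. Stack=[( T / ( T * (] ptr=7 lookahead=( remaining=[( id ) ) ) * num ) / id - num $]
Step 12: shift (. Stack=[( T / ( T * ( (] ptr=8 lookahead=id remaining=[id ) ) ) * num ) / id - num $]
Step 13: shift id. Stack=[( T / ( T * ( ( id] ptr=9 lookahead=) remaining=[) ) ) * num ) / id - num $]
Step 14: reduce F->id. Stack=[( T / ( T * ( ( F] ptr=9 lookahead=) remaining=[) ) ) * num ) / id - num $]
Step 15: reduce T->F. Stack=[( T / ( T * ( ( T] ptr=9 lookahead=) remaining=[) ) ) * num ) / id - num $]
Step 16: reduce E->T. Stack=[( T / ( T * ( ( E] ptr=9 lookahead=) remaining=[) ) ) * num ) / id - num $]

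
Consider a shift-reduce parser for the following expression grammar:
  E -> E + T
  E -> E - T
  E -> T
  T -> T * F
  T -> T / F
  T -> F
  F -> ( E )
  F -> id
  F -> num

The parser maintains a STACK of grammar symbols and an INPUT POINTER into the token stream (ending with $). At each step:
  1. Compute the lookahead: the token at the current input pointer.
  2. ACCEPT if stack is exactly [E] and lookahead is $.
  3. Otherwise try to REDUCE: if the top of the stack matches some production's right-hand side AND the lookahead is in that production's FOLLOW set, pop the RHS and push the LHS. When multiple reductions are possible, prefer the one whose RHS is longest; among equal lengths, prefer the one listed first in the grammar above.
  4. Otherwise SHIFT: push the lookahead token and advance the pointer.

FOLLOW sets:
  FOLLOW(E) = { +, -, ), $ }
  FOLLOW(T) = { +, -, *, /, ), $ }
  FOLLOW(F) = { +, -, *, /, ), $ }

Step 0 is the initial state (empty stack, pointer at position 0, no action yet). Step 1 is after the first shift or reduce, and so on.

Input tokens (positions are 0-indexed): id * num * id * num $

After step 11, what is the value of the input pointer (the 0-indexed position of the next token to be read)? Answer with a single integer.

Answer: 5

Derivation:
Step 1: shift id. Stack=[id] ptr=1 lookahead=* remaining=[* num * id * num $]
Step 2: reduce F->id. Stack=[F] ptr=1 lookahead=* remaining=[* num * id * num $]
Step 3: reduce T->F. Stack=[T] ptr=1 lookahead=* remaining=[* num * id * num $]
Step 4: shift *. Stack=[T *] ptr=2 lookahead=num remaining=[num * id * num $]
Step 5: shift num. Stack=[T * num] ptr=3 lookahead=* remaining=[* id * num $]
Step 6: reduce F->num. Stack=[T * F] ptr=3 lookahead=* remaining=[* id * num $]
Step 7: reduce T->T * F. Stack=[T] ptr=3 lookahead=* remaining=[* id * num $]
Step 8: shift *. Stack=[T *] ptr=4 lookahead=id remaining=[id * num $]
Step 9: shift id. Stack=[T * id] ptr=5 lookahead=* remaining=[* num $]
Step 10: reduce F->id. Stack=[T * F] ptr=5 lookahead=* remaining=[* num $]
Step 11: reduce T->T * F. Stack=[T] ptr=5 lookahead=* remaining=[* num $]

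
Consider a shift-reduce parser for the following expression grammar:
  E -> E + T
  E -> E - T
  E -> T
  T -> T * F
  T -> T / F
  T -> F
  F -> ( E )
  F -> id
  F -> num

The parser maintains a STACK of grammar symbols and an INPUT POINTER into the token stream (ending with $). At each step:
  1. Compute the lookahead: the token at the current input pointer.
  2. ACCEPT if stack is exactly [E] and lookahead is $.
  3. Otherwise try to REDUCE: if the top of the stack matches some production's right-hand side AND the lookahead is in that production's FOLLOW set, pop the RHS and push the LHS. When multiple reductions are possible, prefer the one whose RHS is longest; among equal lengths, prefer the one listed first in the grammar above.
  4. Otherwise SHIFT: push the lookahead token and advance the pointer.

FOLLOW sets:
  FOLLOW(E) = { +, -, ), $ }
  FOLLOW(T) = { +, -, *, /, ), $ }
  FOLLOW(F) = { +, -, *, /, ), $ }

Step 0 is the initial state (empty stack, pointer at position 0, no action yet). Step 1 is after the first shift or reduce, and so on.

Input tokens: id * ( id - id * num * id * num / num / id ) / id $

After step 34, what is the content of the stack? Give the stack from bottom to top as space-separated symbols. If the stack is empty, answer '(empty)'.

Step 1: shift id. Stack=[id] ptr=1 lookahead=* remaining=[* ( id - id * num * id * num / num / id ) / id $]
Step 2: reduce F->id. Stack=[F] ptr=1 lookahead=* remaining=[* ( id - id * num * id * num / num / id ) / id $]
Step 3: reduce T->F. Stack=[T] ptr=1 lookahead=* remaining=[* ( id - id * num * id * num / num / id ) / id $]
Step 4: shift *. Stack=[T *] ptr=2 lookahead=( remaining=[( id - id * num * id * num / num / id ) / id $]
Step 5: shift (. Stack=[T * (] ptr=3 lookahead=id remaining=[id - id * num * id * num / num / id ) / id $]
Step 6: shift id. Stack=[T * ( id] ptr=4 lookahead=- remaining=[- id * num * id * num / num / id ) / id $]
Step 7: reduce F->id. Stack=[T * ( F] ptr=4 lookahead=- remaining=[- id * num * id * num / num / id ) / id $]
Step 8: reduce T->F. Stack=[T * ( T] ptr=4 lookahead=- remaining=[- id * num * id * num / num / id ) / id $]
Step 9: reduce E->T. Stack=[T * ( E] ptr=4 lookahead=- remaining=[- id * num * id * num / num / id ) / id $]
Step 10: shift -. Stack=[T * ( E -] ptr=5 lookahead=id remaining=[id * num * id * num / num / id ) / id $]
Step 11: shift id. Stack=[T * ( E - id] ptr=6 lookahead=* remaining=[* num * id * num / num / id ) / id $]
Step 12: reduce F->id. Stack=[T * ( E - F] ptr=6 lookahead=* remaining=[* num * id * num / num / id ) / id $]
Step 13: reduce T->F. Stack=[T * ( E - T] ptr=6 lookahead=* remaining=[* num * id * num / num / id ) / id $]
Step 14: shift *. Stack=[T * ( E - T *] ptr=7 lookahead=num remaining=[num * id * num / num / id ) / id $]
Step 15: shift num. Stack=[T * ( E - T * num] ptr=8 lookahead=* remaining=[* id * num / num / id ) / id $]
Step 16: reduce F->num. Stack=[T * ( E - T * F] ptr=8 lookahead=* remaining=[* id * num / num / id ) / id $]
Step 17: reduce T->T * F. Stack=[T * ( E - T] ptr=8 lookahead=* remaining=[* id * num / num / id ) / id $]
Step 18: shift *. Stack=[T * ( E - T *] ptr=9 lookahead=id remaining=[id * num / num / id ) / id $]
Step 19: shift id. Stack=[T * ( E - T * id] ptr=10 lookahead=* remaining=[* num / num / id ) / id $]
Step 20: reduce F->id. Stack=[T * ( E - T * F] ptr=10 lookahead=* remaining=[* num / num / id ) / id $]
Step 21: reduce T->T * F. Stack=[T * ( E - T] ptr=10 lookahead=* remaining=[* num / num / id ) / id $]
Step 22: shift *. Stack=[T * ( E - T *] ptr=11 lookahead=num remaining=[num / num / id ) / id $]
Step 23: shift num. Stack=[T * ( E - T * num] ptr=12 lookahead=/ remaining=[/ num / id ) / id $]
Step 24: reduce F->num. Stack=[T * ( E - T * F] ptr=12 lookahead=/ remaining=[/ num / id ) / id $]
Step 25: reduce T->T * F. Stack=[T * ( E - T] ptr=12 lookahead=/ remaining=[/ num / id ) / id $]
Step 26: shift /. Stack=[T * ( E - T /] ptr=13 lookahead=num remaining=[num / id ) / id $]
Step 27: shift num. Stack=[T * ( E - T / num] ptr=14 lookahead=/ remaining=[/ id ) / id $]
Step 28: reduce F->num. Stack=[T * ( E - T / F] ptr=14 lookahead=/ remaining=[/ id ) / id $]
Step 29: reduce T->T / F. Stack=[T * ( E - T] ptr=14 lookahead=/ remaining=[/ id ) / id $]
Step 30: shift /. Stack=[T * ( E - T /] ptr=15 lookahead=id remaining=[id ) / id $]
Step 31: shift id. Stack=[T * ( E - T / id] ptr=16 lookahead=) remaining=[) / id $]
Step 32: reduce F->id. Stack=[T * ( E - T / F] ptr=16 lookahead=) remaining=[) / id $]
Step 33: reduce T->T / F. Stack=[T * ( E - T] ptr=16 lookahead=) remaining=[) / id $]
Step 34: reduce E->E - T. Stack=[T * ( E] ptr=16 lookahead=) remaining=[) / id $]

Answer: T * ( E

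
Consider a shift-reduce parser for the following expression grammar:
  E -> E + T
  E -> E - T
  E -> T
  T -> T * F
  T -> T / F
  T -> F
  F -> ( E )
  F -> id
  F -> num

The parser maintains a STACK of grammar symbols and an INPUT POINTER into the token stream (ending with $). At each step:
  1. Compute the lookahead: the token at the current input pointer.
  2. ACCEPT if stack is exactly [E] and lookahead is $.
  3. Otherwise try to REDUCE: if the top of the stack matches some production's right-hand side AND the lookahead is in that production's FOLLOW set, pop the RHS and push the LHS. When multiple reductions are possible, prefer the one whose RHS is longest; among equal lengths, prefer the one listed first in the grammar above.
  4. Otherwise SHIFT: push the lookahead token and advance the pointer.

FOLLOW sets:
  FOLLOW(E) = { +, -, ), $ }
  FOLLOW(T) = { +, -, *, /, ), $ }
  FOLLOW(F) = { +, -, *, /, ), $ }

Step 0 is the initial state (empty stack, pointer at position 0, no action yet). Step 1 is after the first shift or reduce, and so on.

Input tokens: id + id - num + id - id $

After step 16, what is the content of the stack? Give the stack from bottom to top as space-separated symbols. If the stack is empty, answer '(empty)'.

Step 1: shift id. Stack=[id] ptr=1 lookahead=+ remaining=[+ id - num + id - id $]
Step 2: reduce F->id. Stack=[F] ptr=1 lookahead=+ remaining=[+ id - num + id - id $]
Step 3: reduce T->F. Stack=[T] ptr=1 lookahead=+ remaining=[+ id - num + id - id $]
Step 4: reduce E->T. Stack=[E] ptr=1 lookahead=+ remaining=[+ id - num + id - id $]
Step 5: shift +. Stack=[E +] ptr=2 lookahead=id remaining=[id - num + id - id $]
Step 6: shift id. Stack=[E + id] ptr=3 lookahead=- remaining=[- num + id - id $]
Step 7: reduce F->id. Stack=[E + F] ptr=3 lookahead=- remaining=[- num + id - id $]
Step 8: reduce T->F. Stack=[E + T] ptr=3 lookahead=- remaining=[- num + id - id $]
Step 9: reduce E->E + T. Stack=[E] ptr=3 lookahead=- remaining=[- num + id - id $]
Step 10: shift -. Stack=[E -] ptr=4 lookahead=num remaining=[num + id - id $]
Step 11: shift num. Stack=[E - num] ptr=5 lookahead=+ remaining=[+ id - id $]
Step 12: reduce F->num. Stack=[E - F] ptr=5 lookahead=+ remaining=[+ id - id $]
Step 13: reduce T->F. Stack=[E - T] ptr=5 lookahead=+ remaining=[+ id - id $]
Step 14: reduce E->E - T. Stack=[E] ptr=5 lookahead=+ remaining=[+ id - id $]
Step 15: shift +. Stack=[E +] ptr=6 lookahead=id remaining=[id - id $]
Step 16: shift id. Stack=[E + id] ptr=7 lookahead=- remaining=[- id $]

Answer: E + id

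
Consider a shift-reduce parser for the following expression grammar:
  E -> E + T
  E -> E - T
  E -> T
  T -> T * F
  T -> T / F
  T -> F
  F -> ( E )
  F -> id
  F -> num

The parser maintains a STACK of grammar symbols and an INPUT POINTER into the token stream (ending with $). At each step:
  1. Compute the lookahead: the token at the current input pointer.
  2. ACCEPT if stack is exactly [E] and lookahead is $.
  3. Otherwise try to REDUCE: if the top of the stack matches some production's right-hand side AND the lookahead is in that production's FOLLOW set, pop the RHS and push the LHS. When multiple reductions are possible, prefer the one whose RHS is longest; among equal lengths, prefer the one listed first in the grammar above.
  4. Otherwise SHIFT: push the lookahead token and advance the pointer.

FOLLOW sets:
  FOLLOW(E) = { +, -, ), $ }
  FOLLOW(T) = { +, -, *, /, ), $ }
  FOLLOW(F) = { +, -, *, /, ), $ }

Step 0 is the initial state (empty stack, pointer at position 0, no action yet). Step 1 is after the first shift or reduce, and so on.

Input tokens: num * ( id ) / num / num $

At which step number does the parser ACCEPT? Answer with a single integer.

Step 1: shift num. Stack=[num] ptr=1 lookahead=* remaining=[* ( id ) / num / num $]
Step 2: reduce F->num. Stack=[F] ptr=1 lookahead=* remaining=[* ( id ) / num / num $]
Step 3: reduce T->F. Stack=[T] ptr=1 lookahead=* remaining=[* ( id ) / num / num $]
Step 4: shift *. Stack=[T *] ptr=2 lookahead=( remaining=[( id ) / num / num $]
Step 5: shift (. Stack=[T * (] ptr=3 lookahead=id remaining=[id ) / num / num $]
Step 6: shift id. Stack=[T * ( id] ptr=4 lookahead=) remaining=[) / num / num $]
Step 7: reduce F->id. Stack=[T * ( F] ptr=4 lookahead=) remaining=[) / num / num $]
Step 8: reduce T->F. Stack=[T * ( T] ptr=4 lookahead=) remaining=[) / num / num $]
Step 9: reduce E->T. Stack=[T * ( E] ptr=4 lookahead=) remaining=[) / num / num $]
Step 10: shift ). Stack=[T * ( E )] ptr=5 lookahead=/ remaining=[/ num / num $]
Step 11: reduce F->( E ). Stack=[T * F] ptr=5 lookahead=/ remaining=[/ num / num $]
Step 12: reduce T->T * F. Stack=[T] ptr=5 lookahead=/ remaining=[/ num / num $]
Step 13: shift /. Stack=[T /] ptr=6 lookahead=num remaining=[num / num $]
Step 14: shift num. Stack=[T / num] ptr=7 lookahead=/ remaining=[/ num $]
Step 15: reduce F->num. Stack=[T / F] ptr=7 lookahead=/ remaining=[/ num $]
Step 16: reduce T->T / F. Stack=[T] ptr=7 lookahead=/ remaining=[/ num $]
Step 17: shift /. Stack=[T /] ptr=8 lookahead=num remaining=[num $]
Step 18: shift num. Stack=[T / num] ptr=9 lookahead=$ remaining=[$]
Step 19: reduce F->num. Stack=[T / F] ptr=9 lookahead=$ remaining=[$]
Step 20: reduce T->T / F. Stack=[T] ptr=9 lookahead=$ remaining=[$]
Step 21: reduce E->T. Stack=[E] ptr=9 lookahead=$ remaining=[$]
Step 22: accept. Stack=[E] ptr=9 lookahead=$ remaining=[$]

Answer: 22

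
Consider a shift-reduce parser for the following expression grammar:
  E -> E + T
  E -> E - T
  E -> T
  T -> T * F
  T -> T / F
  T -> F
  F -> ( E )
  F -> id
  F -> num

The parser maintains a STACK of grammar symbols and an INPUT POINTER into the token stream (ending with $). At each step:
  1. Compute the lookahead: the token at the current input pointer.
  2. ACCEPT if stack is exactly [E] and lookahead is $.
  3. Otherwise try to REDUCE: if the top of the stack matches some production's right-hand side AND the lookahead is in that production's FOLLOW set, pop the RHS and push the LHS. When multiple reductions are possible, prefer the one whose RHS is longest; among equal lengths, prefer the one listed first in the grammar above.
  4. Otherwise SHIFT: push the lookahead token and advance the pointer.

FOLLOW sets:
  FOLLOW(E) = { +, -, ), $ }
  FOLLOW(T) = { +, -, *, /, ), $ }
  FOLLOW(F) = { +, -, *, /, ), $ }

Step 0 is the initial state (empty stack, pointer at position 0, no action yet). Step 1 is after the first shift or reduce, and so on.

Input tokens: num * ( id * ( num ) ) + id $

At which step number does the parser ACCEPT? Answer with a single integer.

Answer: 28

Derivation:
Step 1: shift num. Stack=[num] ptr=1 lookahead=* remaining=[* ( id * ( num ) ) + id $]
Step 2: reduce F->num. Stack=[F] ptr=1 lookahead=* remaining=[* ( id * ( num ) ) + id $]
Step 3: reduce T->F. Stack=[T] ptr=1 lookahead=* remaining=[* ( id * ( num ) ) + id $]
Step 4: shift *. Stack=[T *] ptr=2 lookahead=( remaining=[( id * ( num ) ) + id $]
Step 5: shift (. Stack=[T * (] ptr=3 lookahead=id remaining=[id * ( num ) ) + id $]
Step 6: shift id. Stack=[T * ( id] ptr=4 lookahead=* remaining=[* ( num ) ) + id $]
Step 7: reduce F->id. Stack=[T * ( F] ptr=4 lookahead=* remaining=[* ( num ) ) + id $]
Step 8: reduce T->F. Stack=[T * ( T] ptr=4 lookahead=* remaining=[* ( num ) ) + id $]
Step 9: shift *. Stack=[T * ( T *] ptr=5 lookahead=( remaining=[( num ) ) + id $]
Step 10: shift (. Stack=[T * ( T * (] ptr=6 lookahead=num remaining=[num ) ) + id $]
Step 11: shift num. Stack=[T * ( T * ( num] ptr=7 lookahead=) remaining=[) ) + id $]
Step 12: reduce F->num. Stack=[T * ( T * ( F] ptr=7 lookahead=) remaining=[) ) + id $]
Step 13: reduce T->F. Stack=[T * ( T * ( T] ptr=7 lookahead=) remaining=[) ) + id $]
Step 14: reduce E->T. Stack=[T * ( T * ( E] ptr=7 lookahead=) remaining=[) ) + id $]
Step 15: shift ). Stack=[T * ( T * ( E )] ptr=8 lookahead=) remaining=[) + id $]
Step 16: reduce F->( E ). Stack=[T * ( T * F] ptr=8 lookahead=) remaining=[) + id $]
Step 17: reduce T->T * F. Stack=[T * ( T] ptr=8 lookahead=) remaining=[) + id $]
Step 18: reduce E->T. Stack=[T * ( E] ptr=8 lookahead=) remaining=[) + id $]
Step 19: shift ). Stack=[T * ( E )] ptr=9 lookahead=+ remaining=[+ id $]
Step 20: reduce F->( E ). Stack=[T * F] ptr=9 lookahead=+ remaining=[+ id $]
Step 21: reduce T->T * F. Stack=[T] ptr=9 lookahead=+ remaining=[+ id $]
Step 22: reduce E->T. Stack=[E] ptr=9 lookahead=+ remaining=[+ id $]
Step 23: shift +. Stack=[E +] ptr=10 lookahead=id remaining=[id $]
Step 24: shift id. Stack=[E + id] ptr=11 lookahead=$ remaining=[$]
Step 25: reduce F->id. Stack=[E + F] ptr=11 lookahead=$ remaining=[$]
Step 26: reduce T->F. Stack=[E + T] ptr=11 lookahead=$ remaining=[$]
Step 27: reduce E->E + T. Stack=[E] ptr=11 lookahead=$ remaining=[$]
Step 28: accept. Stack=[E] ptr=11 lookahead=$ remaining=[$]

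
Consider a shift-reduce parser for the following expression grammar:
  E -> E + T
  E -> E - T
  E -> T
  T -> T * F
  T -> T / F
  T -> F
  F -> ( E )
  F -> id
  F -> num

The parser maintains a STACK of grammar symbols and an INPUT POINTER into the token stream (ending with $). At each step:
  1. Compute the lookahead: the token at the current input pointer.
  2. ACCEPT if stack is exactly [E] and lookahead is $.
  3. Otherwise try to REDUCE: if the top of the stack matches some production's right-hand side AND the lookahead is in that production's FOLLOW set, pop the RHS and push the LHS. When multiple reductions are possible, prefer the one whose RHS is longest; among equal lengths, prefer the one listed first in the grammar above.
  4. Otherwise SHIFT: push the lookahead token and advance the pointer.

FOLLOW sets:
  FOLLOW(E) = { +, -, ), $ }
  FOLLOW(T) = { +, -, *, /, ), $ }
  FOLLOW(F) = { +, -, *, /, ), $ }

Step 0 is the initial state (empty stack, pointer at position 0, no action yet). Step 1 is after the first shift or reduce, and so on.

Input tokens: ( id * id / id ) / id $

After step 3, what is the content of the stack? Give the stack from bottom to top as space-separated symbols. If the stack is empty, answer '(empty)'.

Answer: ( F

Derivation:
Step 1: shift (. Stack=[(] ptr=1 lookahead=id remaining=[id * id / id ) / id $]
Step 2: shift id. Stack=[( id] ptr=2 lookahead=* remaining=[* id / id ) / id $]
Step 3: reduce F->id. Stack=[( F] ptr=2 lookahead=* remaining=[* id / id ) / id $]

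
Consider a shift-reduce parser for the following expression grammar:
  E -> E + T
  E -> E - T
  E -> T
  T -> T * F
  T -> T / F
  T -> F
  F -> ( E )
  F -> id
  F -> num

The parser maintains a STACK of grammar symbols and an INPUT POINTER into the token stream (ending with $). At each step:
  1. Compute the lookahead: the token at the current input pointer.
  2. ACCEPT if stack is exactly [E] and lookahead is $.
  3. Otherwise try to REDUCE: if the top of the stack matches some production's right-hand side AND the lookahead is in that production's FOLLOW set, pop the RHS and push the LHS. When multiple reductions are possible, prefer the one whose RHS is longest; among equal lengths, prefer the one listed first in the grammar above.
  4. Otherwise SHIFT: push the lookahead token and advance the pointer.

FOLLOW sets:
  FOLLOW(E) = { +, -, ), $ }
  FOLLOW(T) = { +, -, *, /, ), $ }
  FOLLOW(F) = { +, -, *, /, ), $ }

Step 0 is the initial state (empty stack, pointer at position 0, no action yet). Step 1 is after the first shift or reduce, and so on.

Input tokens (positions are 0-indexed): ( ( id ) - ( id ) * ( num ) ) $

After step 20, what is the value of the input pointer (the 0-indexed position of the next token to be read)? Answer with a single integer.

Step 1: shift (. Stack=[(] ptr=1 lookahead=( remaining=[( id ) - ( id ) * ( num ) ) $]
Step 2: shift (. Stack=[( (] ptr=2 lookahead=id remaining=[id ) - ( id ) * ( num ) ) $]
Step 3: shift id. Stack=[( ( id] ptr=3 lookahead=) remaining=[) - ( id ) * ( num ) ) $]
Step 4: reduce F->id. Stack=[( ( F] ptr=3 lookahead=) remaining=[) - ( id ) * ( num ) ) $]
Step 5: reduce T->F. Stack=[( ( T] ptr=3 lookahead=) remaining=[) - ( id ) * ( num ) ) $]
Step 6: reduce E->T. Stack=[( ( E] ptr=3 lookahead=) remaining=[) - ( id ) * ( num ) ) $]
Step 7: shift ). Stack=[( ( E )] ptr=4 lookahead=- remaining=[- ( id ) * ( num ) ) $]
Step 8: reduce F->( E ). Stack=[( F] ptr=4 lookahead=- remaining=[- ( id ) * ( num ) ) $]
Step 9: reduce T->F. Stack=[( T] ptr=4 lookahead=- remaining=[- ( id ) * ( num ) ) $]
Step 10: reduce E->T. Stack=[( E] ptr=4 lookahead=- remaining=[- ( id ) * ( num ) ) $]
Step 11: shift -. Stack=[( E -] ptr=5 lookahead=( remaining=[( id ) * ( num ) ) $]
Step 12: shift (. Stack=[( E - (] ptr=6 lookahead=id remaining=[id ) * ( num ) ) $]
Step 13: shift id. Stack=[( E - ( id] ptr=7 lookahead=) remaining=[) * ( num ) ) $]
Step 14: reduce F->id. Stack=[( E - ( F] ptr=7 lookahead=) remaining=[) * ( num ) ) $]
Step 15: reduce T->F. Stack=[( E - ( T] ptr=7 lookahead=) remaining=[) * ( num ) ) $]
Step 16: reduce E->T. Stack=[( E - ( E] ptr=7 lookahead=) remaining=[) * ( num ) ) $]
Step 17: shift ). Stack=[( E - ( E )] ptr=8 lookahead=* remaining=[* ( num ) ) $]
Step 18: reduce F->( E ). Stack=[( E - F] ptr=8 lookahead=* remaining=[* ( num ) ) $]
Step 19: reduce T->F. Stack=[( E - T] ptr=8 lookahead=* remaining=[* ( num ) ) $]
Step 20: shift *. Stack=[( E - T *] ptr=9 lookahead=( remaining=[( num ) ) $]

Answer: 9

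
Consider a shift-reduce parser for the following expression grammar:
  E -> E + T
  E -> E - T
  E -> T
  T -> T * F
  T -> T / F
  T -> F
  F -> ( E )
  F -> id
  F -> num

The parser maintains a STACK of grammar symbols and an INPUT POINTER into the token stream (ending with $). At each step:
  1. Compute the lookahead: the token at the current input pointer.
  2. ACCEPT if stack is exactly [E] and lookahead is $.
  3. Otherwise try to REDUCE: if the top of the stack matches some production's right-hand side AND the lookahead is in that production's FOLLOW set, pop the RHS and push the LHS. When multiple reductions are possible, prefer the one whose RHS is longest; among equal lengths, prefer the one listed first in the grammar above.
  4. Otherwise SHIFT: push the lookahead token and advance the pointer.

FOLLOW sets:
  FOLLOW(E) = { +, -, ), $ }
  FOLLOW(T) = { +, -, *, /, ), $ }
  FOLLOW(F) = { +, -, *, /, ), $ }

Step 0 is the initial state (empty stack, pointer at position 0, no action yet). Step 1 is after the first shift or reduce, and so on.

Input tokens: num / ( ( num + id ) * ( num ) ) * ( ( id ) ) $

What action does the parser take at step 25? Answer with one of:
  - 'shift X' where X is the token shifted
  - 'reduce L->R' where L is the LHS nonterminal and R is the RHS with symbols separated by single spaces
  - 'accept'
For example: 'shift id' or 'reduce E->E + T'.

Step 1: shift num. Stack=[num] ptr=1 lookahead=/ remaining=[/ ( ( num + id ) * ( num ) ) * ( ( id ) ) $]
Step 2: reduce F->num. Stack=[F] ptr=1 lookahead=/ remaining=[/ ( ( num + id ) * ( num ) ) * ( ( id ) ) $]
Step 3: reduce T->F. Stack=[T] ptr=1 lookahead=/ remaining=[/ ( ( num + id ) * ( num ) ) * ( ( id ) ) $]
Step 4: shift /. Stack=[T /] ptr=2 lookahead=( remaining=[( ( num + id ) * ( num ) ) * ( ( id ) ) $]
Step 5: shift (. Stack=[T / (] ptr=3 lookahead=( remaining=[( num + id ) * ( num ) ) * ( ( id ) ) $]
Step 6: shift (. Stack=[T / ( (] ptr=4 lookahead=num remaining=[num + id ) * ( num ) ) * ( ( id ) ) $]
Step 7: shift num. Stack=[T / ( ( num] ptr=5 lookahead=+ remaining=[+ id ) * ( num ) ) * ( ( id ) ) $]
Step 8: reduce F->num. Stack=[T / ( ( F] ptr=5 lookahead=+ remaining=[+ id ) * ( num ) ) * ( ( id ) ) $]
Step 9: reduce T->F. Stack=[T / ( ( T] ptr=5 lookahead=+ remaining=[+ id ) * ( num ) ) * ( ( id ) ) $]
Step 10: reduce E->T. Stack=[T / ( ( E] ptr=5 lookahead=+ remaining=[+ id ) * ( num ) ) * ( ( id ) ) $]
Step 11: shift +. Stack=[T / ( ( E +] ptr=6 lookahead=id remaining=[id ) * ( num ) ) * ( ( id ) ) $]
Step 12: shift id. Stack=[T / ( ( E + id] ptr=7 lookahead=) remaining=[) * ( num ) ) * ( ( id ) ) $]
Step 13: reduce F->id. Stack=[T / ( ( E + F] ptr=7 lookahead=) remaining=[) * ( num ) ) * ( ( id ) ) $]
Step 14: reduce T->F. Stack=[T / ( ( E + T] ptr=7 lookahead=) remaining=[) * ( num ) ) * ( ( id ) ) $]
Step 15: reduce E->E + T. Stack=[T / ( ( E] ptr=7 lookahead=) remaining=[) * ( num ) ) * ( ( id ) ) $]
Step 16: shift ). Stack=[T / ( ( E )] ptr=8 lookahead=* remaining=[* ( num ) ) * ( ( id ) ) $]
Step 17: reduce F->( E ). Stack=[T / ( F] ptr=8 lookahead=* remaining=[* ( num ) ) * ( ( id ) ) $]
Step 18: reduce T->F. Stack=[T / ( T] ptr=8 lookahead=* remaining=[* ( num ) ) * ( ( id ) ) $]
Step 19: shift *. Stack=[T / ( T *] ptr=9 lookahead=( remaining=[( num ) ) * ( ( id ) ) $]
Step 20: shift (. Stack=[T / ( T * (] ptr=10 lookahead=num remaining=[num ) ) * ( ( id ) ) $]
Step 21: shift num. Stack=[T / ( T * ( num] ptr=11 lookahead=) remaining=[) ) * ( ( id ) ) $]
Step 22: reduce F->num. Stack=[T / ( T * ( F] ptr=11 lookahead=) remaining=[) ) * ( ( id ) ) $]
Step 23: reduce T->F. Stack=[T / ( T * ( T] ptr=11 lookahead=) remaining=[) ) * ( ( id ) ) $]
Step 24: reduce E->T. Stack=[T / ( T * ( E] ptr=11 lookahead=) remaining=[) ) * ( ( id ) ) $]
Step 25: shift ). Stack=[T / ( T * ( E )] ptr=12 lookahead=) remaining=[) * ( ( id ) ) $]

Answer: shift )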